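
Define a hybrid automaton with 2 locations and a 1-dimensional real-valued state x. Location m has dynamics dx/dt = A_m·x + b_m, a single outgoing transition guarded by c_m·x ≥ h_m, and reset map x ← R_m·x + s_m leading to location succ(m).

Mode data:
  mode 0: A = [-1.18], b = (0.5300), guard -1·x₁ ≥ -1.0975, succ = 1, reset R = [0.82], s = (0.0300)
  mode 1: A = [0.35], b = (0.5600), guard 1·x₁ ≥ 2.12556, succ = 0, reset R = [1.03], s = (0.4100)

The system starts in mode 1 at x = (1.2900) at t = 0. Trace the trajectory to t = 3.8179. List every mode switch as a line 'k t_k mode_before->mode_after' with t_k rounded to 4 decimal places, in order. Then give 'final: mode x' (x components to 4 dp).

Mode 1: guard c·x = 2.1256 hit at Δt = 0.7256 (t = 0.7256), x⁻ = (2.1256) → reset → x⁺ = (2.5993), jump to mode 0
Mode 0: guard c·x = -1.0975 hit at Δt = 1.0160 (t = 1.7416), x⁻ = (1.0975) → reset → x⁺ = (0.9299), jump to mode 1
Mode 1: guard c·x = 2.1256 hit at Δt = 1.1058 (t = 2.8474), x⁻ = (2.1256) → reset → x⁺ = (2.5993), jump to mode 0
Mode 0: flow for 0.9705 to horizon, guard not reached → x = (1.1332)

1 0.7256 1->0
2 1.7416 0->1
3 2.8474 1->0
final: 0 1.1332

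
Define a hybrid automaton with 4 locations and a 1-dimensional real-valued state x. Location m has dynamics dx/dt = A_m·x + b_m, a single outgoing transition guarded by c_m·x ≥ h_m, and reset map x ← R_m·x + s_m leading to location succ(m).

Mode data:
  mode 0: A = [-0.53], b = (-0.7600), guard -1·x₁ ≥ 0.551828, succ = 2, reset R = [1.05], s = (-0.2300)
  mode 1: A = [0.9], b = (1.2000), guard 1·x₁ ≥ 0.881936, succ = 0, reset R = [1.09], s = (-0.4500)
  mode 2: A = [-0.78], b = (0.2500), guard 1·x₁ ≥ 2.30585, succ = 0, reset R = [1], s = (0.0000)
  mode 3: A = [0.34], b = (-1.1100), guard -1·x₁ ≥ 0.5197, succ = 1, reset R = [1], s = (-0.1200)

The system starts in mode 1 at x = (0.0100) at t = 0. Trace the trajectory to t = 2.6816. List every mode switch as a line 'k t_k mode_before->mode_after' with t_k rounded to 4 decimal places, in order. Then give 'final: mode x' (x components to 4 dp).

Mode 1: guard c·x = 0.8819 hit at Δt = 0.5558 (t = 0.5558), x⁻ = (0.8819) → reset → x⁺ = (0.5113), jump to mode 0
Mode 0: guard c·x = 0.5518 hit at Δt = 1.4921 (t = 2.0479), x⁻ = (-0.5518) → reset → x⁺ = (-0.8094), jump to mode 2
Mode 2: flow for 0.6337 to horizon, guard not reached → x = (-0.3688)

1 0.5558 1->0
2 2.0479 0->2
final: 2 -0.3688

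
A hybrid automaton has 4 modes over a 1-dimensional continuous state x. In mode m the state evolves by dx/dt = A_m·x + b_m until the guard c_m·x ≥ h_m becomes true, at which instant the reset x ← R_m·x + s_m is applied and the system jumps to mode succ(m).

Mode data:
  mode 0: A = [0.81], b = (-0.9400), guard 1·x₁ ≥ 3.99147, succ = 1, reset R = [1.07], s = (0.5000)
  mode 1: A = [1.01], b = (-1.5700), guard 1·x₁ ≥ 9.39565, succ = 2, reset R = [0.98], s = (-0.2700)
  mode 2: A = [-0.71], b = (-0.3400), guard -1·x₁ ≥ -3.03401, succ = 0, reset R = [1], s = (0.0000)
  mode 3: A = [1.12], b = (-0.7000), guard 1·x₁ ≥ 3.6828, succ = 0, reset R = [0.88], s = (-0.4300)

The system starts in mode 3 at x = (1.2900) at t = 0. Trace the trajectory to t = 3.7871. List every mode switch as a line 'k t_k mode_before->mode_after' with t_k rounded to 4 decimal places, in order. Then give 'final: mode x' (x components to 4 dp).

1 1.3622 3->0
2 2.0284 0->1
3 2.9107 1->2
final: 2 4.5754

Mode 3: guard c·x = 3.6828 hit at Δt = 1.3622 (t = 1.3622), x⁻ = (3.6828) → reset → x⁺ = (2.8109), jump to mode 0
Mode 0: guard c·x = 3.9915 hit at Δt = 0.6662 (t = 2.0284), x⁻ = (3.9915) → reset → x⁺ = (4.7709), jump to mode 1
Mode 1: guard c·x = 9.3956 hit at Δt = 0.8823 (t = 2.9107), x⁻ = (9.3956) → reset → x⁺ = (8.9377), jump to mode 2
Mode 2: flow for 0.8764 to horizon, guard not reached → x = (4.5754)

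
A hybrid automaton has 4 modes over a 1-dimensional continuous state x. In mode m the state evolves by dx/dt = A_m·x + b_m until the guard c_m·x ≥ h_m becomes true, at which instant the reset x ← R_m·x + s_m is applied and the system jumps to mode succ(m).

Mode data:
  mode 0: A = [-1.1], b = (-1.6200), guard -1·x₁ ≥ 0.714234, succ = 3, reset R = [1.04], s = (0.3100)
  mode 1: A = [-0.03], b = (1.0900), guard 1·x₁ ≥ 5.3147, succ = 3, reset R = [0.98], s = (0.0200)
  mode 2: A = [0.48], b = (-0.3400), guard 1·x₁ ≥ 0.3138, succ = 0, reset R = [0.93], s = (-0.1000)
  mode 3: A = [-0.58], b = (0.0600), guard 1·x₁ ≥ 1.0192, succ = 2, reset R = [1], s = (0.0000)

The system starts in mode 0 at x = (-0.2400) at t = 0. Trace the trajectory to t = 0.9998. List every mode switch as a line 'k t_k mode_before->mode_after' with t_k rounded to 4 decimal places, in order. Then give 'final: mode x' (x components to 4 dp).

1 0.4415 0->3
final: 3 -0.2845

Mode 0: guard c·x = 0.7142 hit at Δt = 0.4415 (t = 0.4415), x⁻ = (-0.7142) → reset → x⁺ = (-0.4328), jump to mode 3
Mode 3: flow for 0.5583 to horizon, guard not reached → x = (-0.2845)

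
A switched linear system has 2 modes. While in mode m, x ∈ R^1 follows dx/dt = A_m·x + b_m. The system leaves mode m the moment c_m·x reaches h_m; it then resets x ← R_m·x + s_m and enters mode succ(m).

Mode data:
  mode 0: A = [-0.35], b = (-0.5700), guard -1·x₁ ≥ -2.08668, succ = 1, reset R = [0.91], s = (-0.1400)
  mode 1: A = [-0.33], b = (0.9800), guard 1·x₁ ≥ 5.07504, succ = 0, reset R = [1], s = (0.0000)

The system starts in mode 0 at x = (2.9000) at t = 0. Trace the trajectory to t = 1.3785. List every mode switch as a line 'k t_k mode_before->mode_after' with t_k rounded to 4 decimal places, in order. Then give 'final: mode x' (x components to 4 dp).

1 0.5656 0->1
final: 1 2.0438

Mode 0: guard c·x = -2.0867 hit at Δt = 0.5656 (t = 0.5656), x⁻ = (2.0867) → reset → x⁺ = (1.7589), jump to mode 1
Mode 1: flow for 0.8129 to horizon, guard not reached → x = (2.0438)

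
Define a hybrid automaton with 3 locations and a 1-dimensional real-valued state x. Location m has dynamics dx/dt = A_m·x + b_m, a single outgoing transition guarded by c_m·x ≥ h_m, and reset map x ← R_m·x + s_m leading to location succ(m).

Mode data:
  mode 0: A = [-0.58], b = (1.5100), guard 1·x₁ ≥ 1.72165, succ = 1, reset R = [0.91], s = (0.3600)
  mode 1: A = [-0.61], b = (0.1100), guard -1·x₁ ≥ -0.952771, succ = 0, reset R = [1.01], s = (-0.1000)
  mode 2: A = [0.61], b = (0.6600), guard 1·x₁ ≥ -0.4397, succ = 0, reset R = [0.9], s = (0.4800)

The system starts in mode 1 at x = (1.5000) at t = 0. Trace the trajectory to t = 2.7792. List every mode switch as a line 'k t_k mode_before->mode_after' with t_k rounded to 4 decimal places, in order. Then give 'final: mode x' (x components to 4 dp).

Mode 1: guard c·x = -0.9528 hit at Δt = 0.8780 (t = 0.8780), x⁻ = (0.9528) → reset → x⁺ = (0.8623), jump to mode 0
Mode 0: guard c·x = 1.7216 hit at Δt = 1.1730 (t = 2.0510), x⁻ = (1.7216) → reset → x⁺ = (1.9267), jump to mode 1
Mode 1: flow for 0.7282 to horizon, guard not reached → x = (1.3003)

1 0.8780 1->0
2 2.0510 0->1
final: 1 1.3003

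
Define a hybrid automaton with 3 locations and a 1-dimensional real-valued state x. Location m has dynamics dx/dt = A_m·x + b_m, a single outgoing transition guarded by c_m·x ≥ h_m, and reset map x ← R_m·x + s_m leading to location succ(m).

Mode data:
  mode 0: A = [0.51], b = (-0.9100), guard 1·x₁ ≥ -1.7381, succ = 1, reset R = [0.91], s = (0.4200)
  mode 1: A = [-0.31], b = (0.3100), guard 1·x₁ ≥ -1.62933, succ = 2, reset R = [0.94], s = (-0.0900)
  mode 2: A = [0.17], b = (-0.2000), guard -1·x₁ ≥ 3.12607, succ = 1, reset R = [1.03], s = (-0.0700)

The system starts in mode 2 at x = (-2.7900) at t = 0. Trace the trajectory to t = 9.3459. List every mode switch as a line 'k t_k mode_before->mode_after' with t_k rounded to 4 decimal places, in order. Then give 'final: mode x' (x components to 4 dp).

Mode 2: guard c·x = 3.1261 hit at Δt = 0.4784 (t = 0.4784), x⁻ = (-3.1261) → reset → x⁺ = (-3.2899), jump to mode 1
Mode 1: guard c·x = -1.6293 hit at Δt = 1.5791 (t = 2.0575), x⁻ = (-1.6293) → reset → x⁺ = (-1.6216), jump to mode 2
Mode 2: guard c·x = 3.1261 hit at Δt = 2.5311 (t = 4.5886), x⁻ = (-3.1261) → reset → x⁺ = (-3.2899), jump to mode 1
Mode 1: guard c·x = -1.6293 hit at Δt = 1.5791 (t = 6.1677), x⁻ = (-1.6293) → reset → x⁺ = (-1.6216), jump to mode 2
Mode 2: guard c·x = 3.1261 hit at Δt = 2.5311 (t = 8.6988), x⁻ = (-3.1261) → reset → x⁺ = (-3.2899), jump to mode 1
Mode 1: flow for 0.6471 to horizon, guard not reached → x = (-2.5101)

1 0.4784 2->1
2 2.0575 1->2
3 4.5886 2->1
4 6.1677 1->2
5 8.6988 2->1
final: 1 -2.5101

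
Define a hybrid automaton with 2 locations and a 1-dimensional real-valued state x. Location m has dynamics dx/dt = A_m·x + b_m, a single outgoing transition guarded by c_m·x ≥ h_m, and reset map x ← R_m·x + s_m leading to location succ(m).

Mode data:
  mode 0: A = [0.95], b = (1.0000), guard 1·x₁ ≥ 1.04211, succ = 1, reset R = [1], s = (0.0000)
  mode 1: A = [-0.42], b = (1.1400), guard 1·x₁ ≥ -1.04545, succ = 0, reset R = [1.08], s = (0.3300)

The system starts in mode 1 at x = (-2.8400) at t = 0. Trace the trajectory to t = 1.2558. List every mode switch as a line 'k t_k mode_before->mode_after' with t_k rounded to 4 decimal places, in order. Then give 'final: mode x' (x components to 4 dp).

1 0.9291 1->0
final: 0 -0.7068

Mode 1: guard c·x = -1.0454 hit at Δt = 0.9291 (t = 0.9291), x⁻ = (-1.0454) → reset → x⁺ = (-0.7991), jump to mode 0
Mode 0: flow for 0.3267 to horizon, guard not reached → x = (-0.7068)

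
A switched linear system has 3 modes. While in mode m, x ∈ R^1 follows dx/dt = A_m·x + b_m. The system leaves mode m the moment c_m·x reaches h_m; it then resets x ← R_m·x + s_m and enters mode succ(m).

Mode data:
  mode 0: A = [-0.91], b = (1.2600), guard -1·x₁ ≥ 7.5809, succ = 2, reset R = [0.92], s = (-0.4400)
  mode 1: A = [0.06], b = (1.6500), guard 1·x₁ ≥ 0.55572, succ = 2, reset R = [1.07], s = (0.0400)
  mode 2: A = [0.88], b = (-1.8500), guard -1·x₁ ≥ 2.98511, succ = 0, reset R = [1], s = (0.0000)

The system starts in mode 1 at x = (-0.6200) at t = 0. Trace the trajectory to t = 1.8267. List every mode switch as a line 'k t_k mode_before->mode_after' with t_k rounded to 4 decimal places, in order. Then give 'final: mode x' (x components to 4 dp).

Mode 1: guard c·x = 0.5557 hit at Δt = 0.7135 (t = 0.7135), x⁻ = (0.5557) → reset → x⁺ = (0.6346), jump to mode 2
Mode 2: flow for 1.1132 to horizon, guard not reached → x = (-1.8067)

1 0.7135 1->2
final: 2 -1.8067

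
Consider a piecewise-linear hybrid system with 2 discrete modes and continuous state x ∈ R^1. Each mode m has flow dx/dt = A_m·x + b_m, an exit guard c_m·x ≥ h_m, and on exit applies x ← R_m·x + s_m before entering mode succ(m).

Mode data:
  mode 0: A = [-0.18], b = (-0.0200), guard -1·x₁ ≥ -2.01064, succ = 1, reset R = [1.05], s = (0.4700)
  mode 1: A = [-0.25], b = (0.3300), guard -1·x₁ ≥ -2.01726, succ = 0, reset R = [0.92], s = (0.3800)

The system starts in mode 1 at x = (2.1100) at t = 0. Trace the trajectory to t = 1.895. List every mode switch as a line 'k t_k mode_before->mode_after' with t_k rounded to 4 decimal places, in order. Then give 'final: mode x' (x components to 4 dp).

Mode 1: guard c·x = -2.0173 hit at Δt = 0.4995 (t = 0.4995), x⁻ = (2.0173) → reset → x⁺ = (2.2359), jump to mode 0
Mode 0: guard c·x = -2.0106 hit at Δt = 0.5605 (t = 1.0600), x⁻ = (2.0106) → reset → x⁺ = (2.5812), jump to mode 1
Mode 1: flow for 0.8350 to horizon, guard not reached → x = (2.3436)

1 0.4995 1->0
2 1.0600 0->1
final: 1 2.3436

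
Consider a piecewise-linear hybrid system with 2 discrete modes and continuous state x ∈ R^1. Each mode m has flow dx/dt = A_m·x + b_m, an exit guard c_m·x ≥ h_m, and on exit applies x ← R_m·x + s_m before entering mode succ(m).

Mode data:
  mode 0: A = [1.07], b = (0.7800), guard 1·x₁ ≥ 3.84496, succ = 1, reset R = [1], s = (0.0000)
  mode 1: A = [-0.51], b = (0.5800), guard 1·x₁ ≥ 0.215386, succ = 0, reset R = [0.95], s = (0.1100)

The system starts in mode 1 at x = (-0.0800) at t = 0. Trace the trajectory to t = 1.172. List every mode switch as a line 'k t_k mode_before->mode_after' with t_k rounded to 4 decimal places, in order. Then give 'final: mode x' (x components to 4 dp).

Mode 1: guard c·x = 0.2154 hit at Δt = 0.5450 (t = 0.5450), x⁻ = (0.2154) → reset → x⁺ = (0.3146), jump to mode 0
Mode 0: flow for 0.6270 to horizon, guard not reached → x = (1.3123)

1 0.5450 1->0
final: 0 1.3123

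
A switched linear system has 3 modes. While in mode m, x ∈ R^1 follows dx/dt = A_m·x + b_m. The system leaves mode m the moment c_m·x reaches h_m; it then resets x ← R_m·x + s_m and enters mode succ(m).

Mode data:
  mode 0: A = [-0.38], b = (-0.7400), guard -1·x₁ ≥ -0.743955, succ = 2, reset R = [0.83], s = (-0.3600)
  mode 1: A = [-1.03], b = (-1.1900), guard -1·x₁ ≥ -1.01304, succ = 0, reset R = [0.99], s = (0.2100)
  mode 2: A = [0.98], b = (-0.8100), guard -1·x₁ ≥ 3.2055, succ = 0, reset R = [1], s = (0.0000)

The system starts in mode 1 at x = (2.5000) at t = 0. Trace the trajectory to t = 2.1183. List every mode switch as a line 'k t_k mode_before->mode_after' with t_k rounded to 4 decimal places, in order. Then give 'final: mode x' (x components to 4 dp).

Mode 1: guard c·x = -1.0130 hit at Δt = 0.5070 (t = 0.5070), x⁻ = (1.0130) → reset → x⁺ = (1.2129), jump to mode 0
Mode 0: guard c·x = -0.7440 hit at Δt = 0.4227 (t = 0.9297), x⁻ = (0.7440) → reset → x⁺ = (0.2575), jump to mode 2
Mode 2: flow for 1.1886 to horizon, guard not reached → x = (-0.9975)

1 0.5070 1->0
2 0.9297 0->2
final: 2 -0.9975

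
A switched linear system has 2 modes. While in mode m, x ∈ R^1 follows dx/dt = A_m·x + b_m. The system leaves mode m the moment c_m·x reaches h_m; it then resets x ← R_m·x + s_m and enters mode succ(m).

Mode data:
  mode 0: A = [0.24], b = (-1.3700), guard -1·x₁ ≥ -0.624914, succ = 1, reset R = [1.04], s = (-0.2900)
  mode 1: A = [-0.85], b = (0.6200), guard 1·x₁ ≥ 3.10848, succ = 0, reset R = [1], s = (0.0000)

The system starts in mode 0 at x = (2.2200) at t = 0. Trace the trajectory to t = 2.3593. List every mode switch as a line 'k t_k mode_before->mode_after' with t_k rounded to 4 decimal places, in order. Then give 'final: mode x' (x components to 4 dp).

Mode 0: guard c·x = -0.6249 hit at Δt = 1.5690 (t = 1.5690), x⁻ = (0.6249) → reset → x⁺ = (0.3599), jump to mode 1
Mode 1: flow for 0.7903 to horizon, guard not reached → x = (0.5407)

1 1.5690 0->1
final: 1 0.5407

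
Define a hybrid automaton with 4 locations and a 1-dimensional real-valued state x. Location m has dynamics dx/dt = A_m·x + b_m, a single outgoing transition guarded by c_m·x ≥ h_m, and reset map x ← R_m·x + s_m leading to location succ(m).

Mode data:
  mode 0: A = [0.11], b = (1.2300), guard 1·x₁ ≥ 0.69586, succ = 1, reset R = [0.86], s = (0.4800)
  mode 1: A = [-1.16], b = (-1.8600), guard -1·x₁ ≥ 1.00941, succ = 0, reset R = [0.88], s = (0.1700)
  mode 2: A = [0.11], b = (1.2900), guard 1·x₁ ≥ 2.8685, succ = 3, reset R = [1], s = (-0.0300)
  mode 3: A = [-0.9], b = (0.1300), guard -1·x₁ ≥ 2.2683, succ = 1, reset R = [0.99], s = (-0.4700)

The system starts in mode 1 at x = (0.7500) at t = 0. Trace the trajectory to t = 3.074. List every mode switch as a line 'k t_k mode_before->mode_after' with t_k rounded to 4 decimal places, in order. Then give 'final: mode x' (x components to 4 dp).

Mode 1: guard c·x = 1.0094 hit at Δt = 1.1868 (t = 1.1868), x⁻ = (-1.0094) → reset → x⁺ = (-0.7183), jump to mode 0
Mode 0: guard c·x = 0.6959 hit at Δt = 1.1524 (t = 2.3392), x⁻ = (0.6959) → reset → x⁺ = (1.0784), jump to mode 1
Mode 1: flow for 0.7348 to horizon, guard not reached → x = (-0.4599)

1 1.1868 1->0
2 2.3392 0->1
final: 1 -0.4599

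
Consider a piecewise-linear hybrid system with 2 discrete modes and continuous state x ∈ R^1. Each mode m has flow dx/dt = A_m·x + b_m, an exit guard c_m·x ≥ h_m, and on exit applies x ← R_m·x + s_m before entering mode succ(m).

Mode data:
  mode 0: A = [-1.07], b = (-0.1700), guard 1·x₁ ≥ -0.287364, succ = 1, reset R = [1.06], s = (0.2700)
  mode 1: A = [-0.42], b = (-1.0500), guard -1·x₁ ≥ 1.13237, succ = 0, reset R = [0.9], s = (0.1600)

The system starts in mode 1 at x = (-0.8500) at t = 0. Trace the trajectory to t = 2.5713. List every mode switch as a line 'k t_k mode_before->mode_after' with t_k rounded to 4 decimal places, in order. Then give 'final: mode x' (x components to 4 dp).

1 0.4469 1->0
2 2.0316 0->1
final: 1 -0.5346

Mode 1: guard c·x = 1.1324 hit at Δt = 0.4469 (t = 0.4469), x⁻ = (-1.1324) → reset → x⁺ = (-0.8591), jump to mode 0
Mode 0: guard c·x = -0.2874 hit at Δt = 1.5847 (t = 2.0316), x⁻ = (-0.2874) → reset → x⁺ = (-0.0346), jump to mode 1
Mode 1: flow for 0.5397 to horizon, guard not reached → x = (-0.5346)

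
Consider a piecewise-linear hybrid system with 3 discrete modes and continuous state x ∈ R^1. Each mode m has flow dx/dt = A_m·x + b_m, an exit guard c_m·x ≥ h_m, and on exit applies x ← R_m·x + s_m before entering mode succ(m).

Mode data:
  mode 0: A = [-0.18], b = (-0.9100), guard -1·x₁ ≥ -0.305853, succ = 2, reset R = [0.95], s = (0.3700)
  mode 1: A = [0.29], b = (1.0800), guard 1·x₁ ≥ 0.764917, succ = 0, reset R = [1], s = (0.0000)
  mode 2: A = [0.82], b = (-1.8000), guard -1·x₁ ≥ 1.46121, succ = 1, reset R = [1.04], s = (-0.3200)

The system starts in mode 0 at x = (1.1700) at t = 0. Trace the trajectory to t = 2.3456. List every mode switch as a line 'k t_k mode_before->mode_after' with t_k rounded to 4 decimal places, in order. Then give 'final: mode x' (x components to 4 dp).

1 0.8302 0->2
2 1.8890 2->1
final: 1 -1.5729

Mode 0: guard c·x = -0.3059 hit at Δt = 0.8302 (t = 0.8302), x⁻ = (0.3059) → reset → x⁺ = (0.6606), jump to mode 2
Mode 2: guard c·x = 1.4612 hit at Δt = 1.0588 (t = 1.8890), x⁻ = (-1.4612) → reset → x⁺ = (-1.8397), jump to mode 1
Mode 1: flow for 0.4566 to horizon, guard not reached → x = (-1.5729)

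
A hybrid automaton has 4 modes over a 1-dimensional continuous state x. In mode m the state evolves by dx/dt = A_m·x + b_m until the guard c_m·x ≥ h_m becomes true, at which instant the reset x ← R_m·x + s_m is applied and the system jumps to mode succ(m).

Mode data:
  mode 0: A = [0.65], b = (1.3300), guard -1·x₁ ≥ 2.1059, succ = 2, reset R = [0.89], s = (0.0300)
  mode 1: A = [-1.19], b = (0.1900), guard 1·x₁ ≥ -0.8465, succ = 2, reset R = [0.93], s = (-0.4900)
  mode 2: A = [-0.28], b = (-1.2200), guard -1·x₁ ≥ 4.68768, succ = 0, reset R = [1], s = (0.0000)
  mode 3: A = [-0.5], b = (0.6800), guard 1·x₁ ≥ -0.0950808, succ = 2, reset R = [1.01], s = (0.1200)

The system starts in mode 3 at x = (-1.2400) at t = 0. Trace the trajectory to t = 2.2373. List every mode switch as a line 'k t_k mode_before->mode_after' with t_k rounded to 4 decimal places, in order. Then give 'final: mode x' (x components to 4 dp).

Mode 3: guard c·x = -0.0951 hit at Δt = 1.1609 (t = 1.1609), x⁻ = (-0.0951) → reset → x⁺ = (0.0240), jump to mode 2
Mode 2: flow for 1.0764 to horizon, guard not reached → x = (-1.1161)

1 1.1609 3->2
final: 2 -1.1161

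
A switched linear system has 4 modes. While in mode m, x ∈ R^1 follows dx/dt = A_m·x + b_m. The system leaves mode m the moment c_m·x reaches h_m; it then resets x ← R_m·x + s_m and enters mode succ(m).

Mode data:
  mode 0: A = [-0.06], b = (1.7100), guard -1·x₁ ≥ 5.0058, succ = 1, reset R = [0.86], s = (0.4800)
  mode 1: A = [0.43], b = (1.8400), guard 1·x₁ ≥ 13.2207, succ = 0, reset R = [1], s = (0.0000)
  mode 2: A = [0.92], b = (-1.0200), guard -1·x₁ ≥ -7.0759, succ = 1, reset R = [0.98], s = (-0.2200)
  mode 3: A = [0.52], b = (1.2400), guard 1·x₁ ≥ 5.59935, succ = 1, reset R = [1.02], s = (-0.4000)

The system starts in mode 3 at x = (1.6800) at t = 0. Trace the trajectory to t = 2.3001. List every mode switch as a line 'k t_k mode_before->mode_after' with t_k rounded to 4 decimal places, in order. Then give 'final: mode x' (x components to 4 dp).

1 1.2983 3->1
final: 1 10.4753

Mode 3: guard c·x = 5.5994 hit at Δt = 1.2983 (t = 1.2983), x⁻ = (5.5993) → reset → x⁺ = (5.3113), jump to mode 1
Mode 1: flow for 1.0018 to horizon, guard not reached → x = (10.4753)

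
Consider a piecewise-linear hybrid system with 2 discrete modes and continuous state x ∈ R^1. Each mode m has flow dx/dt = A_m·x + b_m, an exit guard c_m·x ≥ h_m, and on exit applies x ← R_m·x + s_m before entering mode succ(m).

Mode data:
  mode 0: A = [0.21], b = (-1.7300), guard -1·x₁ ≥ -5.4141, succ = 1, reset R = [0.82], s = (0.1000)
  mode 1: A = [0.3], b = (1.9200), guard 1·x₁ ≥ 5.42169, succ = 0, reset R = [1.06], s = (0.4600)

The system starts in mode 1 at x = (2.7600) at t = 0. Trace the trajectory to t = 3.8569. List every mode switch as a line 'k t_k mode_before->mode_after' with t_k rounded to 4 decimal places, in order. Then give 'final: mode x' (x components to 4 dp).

1 0.8503 1->0
2 2.4197 0->1
3 2.6782 1->0
final: 0 5.6365

Mode 1: guard c·x = 5.4217 hit at Δt = 0.8503 (t = 0.8503), x⁻ = (5.4217) → reset → x⁺ = (6.2070), jump to mode 0
Mode 0: guard c·x = -5.4141 hit at Δt = 1.5694 (t = 2.4197), x⁻ = (5.4141) → reset → x⁺ = (4.5396), jump to mode 1
Mode 1: guard c·x = 5.4217 hit at Δt = 0.2585 (t = 2.6782), x⁻ = (5.4217) → reset → x⁺ = (6.2070), jump to mode 0
Mode 0: flow for 1.1787 to horizon, guard not reached → x = (5.6365)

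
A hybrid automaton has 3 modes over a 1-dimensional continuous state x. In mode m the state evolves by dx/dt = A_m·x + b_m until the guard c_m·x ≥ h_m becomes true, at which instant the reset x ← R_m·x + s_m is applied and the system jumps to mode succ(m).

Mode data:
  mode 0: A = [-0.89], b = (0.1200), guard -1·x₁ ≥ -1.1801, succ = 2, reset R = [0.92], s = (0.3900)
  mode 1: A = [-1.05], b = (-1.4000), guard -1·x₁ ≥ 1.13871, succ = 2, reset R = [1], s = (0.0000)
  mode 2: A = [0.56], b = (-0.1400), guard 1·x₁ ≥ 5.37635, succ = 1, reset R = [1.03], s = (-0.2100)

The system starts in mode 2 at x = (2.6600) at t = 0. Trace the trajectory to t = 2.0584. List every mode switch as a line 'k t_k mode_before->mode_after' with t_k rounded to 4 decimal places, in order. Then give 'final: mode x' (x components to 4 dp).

Mode 2: guard c·x = 5.3764 hit at Δt = 1.3478 (t = 1.3478), x⁻ = (5.3763) → reset → x⁺ = (5.3276), jump to mode 1
Mode 1: flow for 0.7106 to horizon, guard not reached → x = (1.8253)

1 1.3478 2->1
final: 1 1.8253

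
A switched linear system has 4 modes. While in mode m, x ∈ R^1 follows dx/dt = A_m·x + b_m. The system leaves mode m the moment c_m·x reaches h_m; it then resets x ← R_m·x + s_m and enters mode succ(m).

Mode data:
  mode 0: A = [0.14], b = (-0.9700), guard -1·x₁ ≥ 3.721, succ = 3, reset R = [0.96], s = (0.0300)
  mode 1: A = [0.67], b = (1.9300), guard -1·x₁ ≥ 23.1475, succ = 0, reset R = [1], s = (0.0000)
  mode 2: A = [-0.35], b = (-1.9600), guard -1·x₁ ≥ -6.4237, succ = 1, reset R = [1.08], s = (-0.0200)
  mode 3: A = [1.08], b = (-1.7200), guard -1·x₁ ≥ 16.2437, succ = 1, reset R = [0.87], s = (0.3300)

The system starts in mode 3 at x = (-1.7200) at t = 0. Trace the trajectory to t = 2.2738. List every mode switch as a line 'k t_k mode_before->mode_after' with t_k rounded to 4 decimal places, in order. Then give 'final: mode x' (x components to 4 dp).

Mode 3: guard c·x = 16.2437 hit at Δt = 1.5588 (t = 1.5588), x⁻ = (-16.2437) → reset → x⁺ = (-13.8020), jump to mode 1
Mode 1: flow for 0.7150 to horizon, guard not reached → x = (-20.5137)

1 1.5588 3->1
final: 1 -20.5137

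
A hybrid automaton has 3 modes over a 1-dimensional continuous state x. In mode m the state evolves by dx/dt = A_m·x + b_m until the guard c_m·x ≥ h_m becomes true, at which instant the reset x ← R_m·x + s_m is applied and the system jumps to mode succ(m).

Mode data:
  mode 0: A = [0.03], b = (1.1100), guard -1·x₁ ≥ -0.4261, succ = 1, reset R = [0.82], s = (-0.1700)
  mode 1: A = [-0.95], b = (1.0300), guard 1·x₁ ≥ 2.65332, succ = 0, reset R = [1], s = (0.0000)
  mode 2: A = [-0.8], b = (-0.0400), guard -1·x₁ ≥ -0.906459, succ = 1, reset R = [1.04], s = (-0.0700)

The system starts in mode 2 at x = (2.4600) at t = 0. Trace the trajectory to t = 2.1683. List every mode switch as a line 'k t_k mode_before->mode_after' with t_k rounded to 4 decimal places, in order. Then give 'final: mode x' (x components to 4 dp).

1 1.2060 2->1
final: 1 0.9994

Mode 2: guard c·x = -0.9065 hit at Δt = 1.2060 (t = 1.2060), x⁻ = (0.9065) → reset → x⁺ = (0.8727), jump to mode 1
Mode 1: flow for 0.9623 to horizon, guard not reached → x = (0.9994)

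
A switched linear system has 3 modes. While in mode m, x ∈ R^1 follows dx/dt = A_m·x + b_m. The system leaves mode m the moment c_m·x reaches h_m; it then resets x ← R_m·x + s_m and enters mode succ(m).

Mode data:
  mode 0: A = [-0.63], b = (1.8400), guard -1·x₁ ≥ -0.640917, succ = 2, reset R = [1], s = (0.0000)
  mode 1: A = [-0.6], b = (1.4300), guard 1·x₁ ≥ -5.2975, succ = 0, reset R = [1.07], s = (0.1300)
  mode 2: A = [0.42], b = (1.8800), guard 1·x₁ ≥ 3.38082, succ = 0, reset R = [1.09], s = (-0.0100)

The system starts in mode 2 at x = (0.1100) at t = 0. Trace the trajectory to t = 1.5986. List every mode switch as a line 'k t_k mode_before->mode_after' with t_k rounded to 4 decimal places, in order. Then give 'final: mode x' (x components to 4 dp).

Mode 2: guard c·x = 3.3808 hit at Δt = 1.2818 (t = 1.2818), x⁻ = (3.3808) → reset → x⁺ = (3.6751), jump to mode 0
Mode 0: flow for 0.3168 to horizon, guard not reached → x = (3.5386)

1 1.2818 2->0
final: 0 3.5386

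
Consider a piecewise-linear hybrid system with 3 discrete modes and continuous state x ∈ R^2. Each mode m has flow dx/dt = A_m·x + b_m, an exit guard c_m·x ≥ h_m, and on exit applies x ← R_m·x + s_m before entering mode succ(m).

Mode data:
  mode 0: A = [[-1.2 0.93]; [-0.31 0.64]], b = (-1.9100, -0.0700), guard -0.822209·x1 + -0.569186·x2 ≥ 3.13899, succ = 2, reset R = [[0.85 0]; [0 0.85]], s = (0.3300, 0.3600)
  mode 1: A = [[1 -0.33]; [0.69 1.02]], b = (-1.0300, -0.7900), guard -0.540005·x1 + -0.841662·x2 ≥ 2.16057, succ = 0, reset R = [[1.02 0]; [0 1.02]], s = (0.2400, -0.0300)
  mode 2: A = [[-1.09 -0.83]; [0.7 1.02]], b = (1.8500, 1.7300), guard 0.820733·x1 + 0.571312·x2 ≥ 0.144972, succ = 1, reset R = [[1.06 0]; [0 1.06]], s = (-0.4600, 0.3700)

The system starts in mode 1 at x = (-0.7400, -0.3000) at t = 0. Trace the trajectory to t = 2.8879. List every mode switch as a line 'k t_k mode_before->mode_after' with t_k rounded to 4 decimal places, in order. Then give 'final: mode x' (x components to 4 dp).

1 0.4848 1->0
2 1.2863 0->2
3 2.1475 2->1
final: 1 0.6808 -2.3306

Mode 1: guard c·x = 2.1606 hit at Δt = 0.4848 (t = 0.4848), x⁻ = (-1.6855, -1.4856) → reset → x⁺ = (-1.4792, -1.5453), jump to mode 0
Mode 0: guard c·x = 3.1390 hit at Δt = 0.8015 (t = 1.2863), x⁻ = (-2.4196, -2.0197) → reset → x⁺ = (-1.7266, -1.3568), jump to mode 2
Mode 2: guard c·x = 0.1450 hit at Δt = 0.8612 (t = 2.1475), x⁻ = (1.0133, -1.2019) → reset → x⁺ = (0.6141, -0.9040), jump to mode 1
Mode 1: flow for 0.7404 to horizon, guard not reached → x = (0.6808, -2.3306)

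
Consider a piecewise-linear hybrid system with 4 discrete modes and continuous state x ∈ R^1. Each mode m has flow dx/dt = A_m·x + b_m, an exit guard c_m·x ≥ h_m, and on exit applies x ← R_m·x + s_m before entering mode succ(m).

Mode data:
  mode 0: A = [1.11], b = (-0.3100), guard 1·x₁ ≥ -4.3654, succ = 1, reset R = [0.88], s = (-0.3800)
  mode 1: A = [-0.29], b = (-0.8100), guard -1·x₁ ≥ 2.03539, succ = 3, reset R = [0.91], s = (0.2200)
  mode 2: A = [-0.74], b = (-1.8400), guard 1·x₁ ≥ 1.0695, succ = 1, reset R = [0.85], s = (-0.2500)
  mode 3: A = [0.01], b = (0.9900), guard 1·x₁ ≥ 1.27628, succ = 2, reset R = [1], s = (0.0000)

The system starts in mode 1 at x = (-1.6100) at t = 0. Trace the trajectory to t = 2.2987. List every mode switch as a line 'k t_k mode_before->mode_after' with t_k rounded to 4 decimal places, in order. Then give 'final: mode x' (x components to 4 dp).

Mode 1: guard c·x = 2.0354 hit at Δt = 1.5365 (t = 1.5365), x⁻ = (-2.0354) → reset → x⁺ = (-1.6322), jump to mode 3
Mode 3: flow for 0.7622 to horizon, guard not reached → x = (-0.8873)

1 1.5365 1->3
final: 3 -0.8873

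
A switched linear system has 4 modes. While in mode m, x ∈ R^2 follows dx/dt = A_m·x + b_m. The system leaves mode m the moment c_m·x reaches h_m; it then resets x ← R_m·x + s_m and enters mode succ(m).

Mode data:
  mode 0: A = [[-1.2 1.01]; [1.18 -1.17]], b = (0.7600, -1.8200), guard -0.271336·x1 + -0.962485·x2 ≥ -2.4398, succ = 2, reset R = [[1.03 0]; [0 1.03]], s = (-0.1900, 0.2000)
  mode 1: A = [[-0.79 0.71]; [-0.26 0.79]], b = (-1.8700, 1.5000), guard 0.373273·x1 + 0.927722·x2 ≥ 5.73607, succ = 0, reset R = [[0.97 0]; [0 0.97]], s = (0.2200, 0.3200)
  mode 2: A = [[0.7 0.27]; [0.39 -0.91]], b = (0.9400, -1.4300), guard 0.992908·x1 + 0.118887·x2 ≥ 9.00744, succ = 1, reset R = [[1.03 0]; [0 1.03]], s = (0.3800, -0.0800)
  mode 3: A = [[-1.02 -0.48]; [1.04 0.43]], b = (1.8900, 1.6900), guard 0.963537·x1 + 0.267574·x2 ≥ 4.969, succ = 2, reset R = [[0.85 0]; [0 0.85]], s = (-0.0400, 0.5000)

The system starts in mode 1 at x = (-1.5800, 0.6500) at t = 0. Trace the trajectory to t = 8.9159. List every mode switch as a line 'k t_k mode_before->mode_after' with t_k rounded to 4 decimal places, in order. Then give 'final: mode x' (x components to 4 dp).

Mode 1: guard c·x = 5.7361 hit at Δt = 1.3381 (t = 1.3381), x⁻ = (-0.0581, 6.2063) → reset → x⁺ = (0.1637, 6.3401), jump to mode 0
Mode 0: guard c·x = -2.4398 hit at Δt = 1.3583 (t = 2.6964), x⁻ = (2.4442, 1.8458) → reset → x⁺ = (2.3276, 2.1012), jump to mode 2
Mode 2: guard c·x = 9.0074 hit at Δt = 1.3475 (t = 4.0439), x⁻ = (8.9207, 1.2616) → reset → x⁺ = (9.5683, 1.2194), jump to mode 1
Mode 1: guard c·x = 5.7361 hit at Δt = 1.7969 (t = 5.8408), x⁻ = (2.5190, 5.1694) → reset → x⁺ = (2.6634, 5.3344), jump to mode 0
Mode 0: guard c·x = -2.4398 hit at Δt = 2.2154 (t = 8.0562), x⁻ = (2.6688, 1.7825) → reset → x⁺ = (2.5589, 2.0360), jump to mode 2
Mode 2: flow for 0.8597 to horizon, guard not reached → x = (6.2449, 1.1188)

1 1.3381 1->0
2 2.6964 0->2
3 4.0439 2->1
4 5.8408 1->0
5 8.0562 0->2
final: 2 6.2449 1.1188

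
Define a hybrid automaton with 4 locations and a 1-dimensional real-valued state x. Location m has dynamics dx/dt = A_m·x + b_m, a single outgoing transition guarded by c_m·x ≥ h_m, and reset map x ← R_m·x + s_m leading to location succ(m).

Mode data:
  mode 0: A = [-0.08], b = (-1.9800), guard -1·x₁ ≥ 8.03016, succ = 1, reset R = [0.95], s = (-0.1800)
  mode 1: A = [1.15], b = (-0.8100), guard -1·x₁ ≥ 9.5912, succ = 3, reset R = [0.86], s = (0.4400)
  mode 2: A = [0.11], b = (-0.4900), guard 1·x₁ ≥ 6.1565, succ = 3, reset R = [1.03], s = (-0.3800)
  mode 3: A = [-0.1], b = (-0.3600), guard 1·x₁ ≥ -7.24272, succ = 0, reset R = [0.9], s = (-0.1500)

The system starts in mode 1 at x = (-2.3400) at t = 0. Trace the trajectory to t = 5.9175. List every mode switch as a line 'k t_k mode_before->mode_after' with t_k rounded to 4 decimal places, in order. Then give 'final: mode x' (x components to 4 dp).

1 1.0595 1->3
2 2.5031 3->0
3 3.4818 0->1
4 3.6471 1->3
5 5.0907 3->0
final: 0 -7.8257

Mode 1: guard c·x = 9.5912 hit at Δt = 1.0595 (t = 1.0595), x⁻ = (-9.5912) → reset → x⁺ = (-7.8084), jump to mode 3
Mode 3: guard c·x = -7.2427 hit at Δt = 1.4436 (t = 2.5031), x⁻ = (-7.2427) → reset → x⁺ = (-6.6684), jump to mode 0
Mode 0: guard c·x = 8.0302 hit at Δt = 0.9787 (t = 3.4818), x⁻ = (-8.0302) → reset → x⁺ = (-7.8087), jump to mode 1
Mode 1: guard c·x = 9.5912 hit at Δt = 0.1653 (t = 3.6471), x⁻ = (-9.5912) → reset → x⁺ = (-7.8084), jump to mode 3
Mode 3: guard c·x = -7.2427 hit at Δt = 1.4436 (t = 5.0907), x⁻ = (-7.2427) → reset → x⁺ = (-6.6684), jump to mode 0
Mode 0: flow for 0.8268 to horizon, guard not reached → x = (-7.8257)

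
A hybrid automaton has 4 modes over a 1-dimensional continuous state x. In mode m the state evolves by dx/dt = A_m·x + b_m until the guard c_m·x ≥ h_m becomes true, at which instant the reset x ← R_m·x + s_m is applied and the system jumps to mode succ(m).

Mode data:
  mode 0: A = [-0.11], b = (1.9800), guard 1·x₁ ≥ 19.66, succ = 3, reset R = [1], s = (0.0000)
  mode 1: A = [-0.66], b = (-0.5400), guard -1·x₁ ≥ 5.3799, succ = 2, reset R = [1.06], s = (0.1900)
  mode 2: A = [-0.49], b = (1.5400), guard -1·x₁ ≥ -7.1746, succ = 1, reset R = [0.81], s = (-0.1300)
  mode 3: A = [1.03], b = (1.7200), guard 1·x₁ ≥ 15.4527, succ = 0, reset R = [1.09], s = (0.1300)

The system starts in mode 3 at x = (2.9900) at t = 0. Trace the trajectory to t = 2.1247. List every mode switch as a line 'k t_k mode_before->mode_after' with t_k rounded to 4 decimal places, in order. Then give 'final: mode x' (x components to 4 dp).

1 1.2635 3->0
final: 0 17.0662

Mode 3: guard c·x = 15.4527 hit at Δt = 1.2635 (t = 1.2635), x⁻ = (15.4527) → reset → x⁺ = (16.9734), jump to mode 0
Mode 0: flow for 0.8612 to horizon, guard not reached → x = (17.0662)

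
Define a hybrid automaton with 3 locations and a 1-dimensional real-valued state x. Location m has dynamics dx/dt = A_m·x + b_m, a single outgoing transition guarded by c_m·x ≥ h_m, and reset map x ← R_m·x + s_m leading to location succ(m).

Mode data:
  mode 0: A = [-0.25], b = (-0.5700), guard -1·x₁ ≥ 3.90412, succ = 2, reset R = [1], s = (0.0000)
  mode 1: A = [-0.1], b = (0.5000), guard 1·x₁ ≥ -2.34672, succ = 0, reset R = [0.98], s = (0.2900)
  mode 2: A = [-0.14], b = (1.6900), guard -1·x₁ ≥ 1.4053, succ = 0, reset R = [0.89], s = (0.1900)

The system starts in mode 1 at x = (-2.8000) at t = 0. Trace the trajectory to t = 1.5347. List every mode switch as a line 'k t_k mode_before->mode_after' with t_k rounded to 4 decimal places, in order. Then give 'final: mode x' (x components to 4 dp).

1 0.5987 1->0
final: 0 -2.0662

Mode 1: guard c·x = -2.3467 hit at Δt = 0.5987 (t = 0.5987), x⁻ = (-2.3467) → reset → x⁺ = (-2.0098), jump to mode 0
Mode 0: flow for 0.9360 to horizon, guard not reached → x = (-2.0662)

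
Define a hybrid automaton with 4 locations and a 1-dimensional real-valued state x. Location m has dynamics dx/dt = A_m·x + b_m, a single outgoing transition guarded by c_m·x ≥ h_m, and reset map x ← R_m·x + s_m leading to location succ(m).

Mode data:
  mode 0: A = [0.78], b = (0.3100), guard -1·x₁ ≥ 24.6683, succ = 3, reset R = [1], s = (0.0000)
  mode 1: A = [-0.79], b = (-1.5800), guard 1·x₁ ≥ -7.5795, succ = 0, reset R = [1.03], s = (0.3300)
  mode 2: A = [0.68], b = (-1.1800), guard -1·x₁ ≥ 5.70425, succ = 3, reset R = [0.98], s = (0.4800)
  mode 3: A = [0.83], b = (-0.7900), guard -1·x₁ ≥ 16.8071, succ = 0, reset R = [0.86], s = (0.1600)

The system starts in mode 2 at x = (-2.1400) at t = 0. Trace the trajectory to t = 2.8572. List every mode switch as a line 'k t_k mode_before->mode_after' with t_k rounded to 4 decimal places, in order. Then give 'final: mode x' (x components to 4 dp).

1 0.9591 2->3
2 2.2541 3->0
final: 0 -22.6413

Mode 2: guard c·x = 5.7043 hit at Δt = 0.9591 (t = 0.9591), x⁻ = (-5.7042) → reset → x⁺ = (-5.1102), jump to mode 3
Mode 3: guard c·x = 16.8071 hit at Δt = 1.2950 (t = 2.2541), x⁻ = (-16.8071) → reset → x⁺ = (-14.2941), jump to mode 0
Mode 0: flow for 0.6031 to horizon, guard not reached → x = (-22.6413)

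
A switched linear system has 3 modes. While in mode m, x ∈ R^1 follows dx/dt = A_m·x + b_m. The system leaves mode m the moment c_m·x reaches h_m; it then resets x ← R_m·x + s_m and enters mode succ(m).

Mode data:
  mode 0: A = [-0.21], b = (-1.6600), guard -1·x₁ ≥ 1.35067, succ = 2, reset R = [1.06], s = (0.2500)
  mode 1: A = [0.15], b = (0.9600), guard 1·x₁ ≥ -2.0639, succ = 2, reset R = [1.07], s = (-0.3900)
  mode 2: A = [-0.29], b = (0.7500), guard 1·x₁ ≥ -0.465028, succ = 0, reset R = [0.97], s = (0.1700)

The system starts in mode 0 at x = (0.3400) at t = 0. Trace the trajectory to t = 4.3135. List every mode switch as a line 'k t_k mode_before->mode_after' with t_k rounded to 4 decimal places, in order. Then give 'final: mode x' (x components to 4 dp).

Mode 0: guard c·x = 1.3507 hit at Δt = 1.0928 (t = 1.0928), x⁻ = (-1.3507) → reset → x⁺ = (-1.1817), jump to mode 2
Mode 2: guard c·x = -0.4650 hit at Δt = 0.7275 (t = 1.8203), x⁻ = (-0.4650) → reset → x⁺ = (-0.2811), jump to mode 0
Mode 0: guard c·x = 1.3507 hit at Δt = 0.7199 (t = 2.5402), x⁻ = (-1.3507) → reset → x⁺ = (-1.1817), jump to mode 2
Mode 2: guard c·x = -0.4650 hit at Δt = 0.7275 (t = 3.2677), x⁻ = (-0.4650) → reset → x⁺ = (-0.2811), jump to mode 0
Mode 0: guard c·x = 1.3507 hit at Δt = 0.7199 (t = 3.9875), x⁻ = (-1.3507) → reset → x⁺ = (-1.1817), jump to mode 2
Mode 2: flow for 0.3260 to horizon, guard not reached → x = (-0.8418)

1 1.0928 0->2
2 1.8203 2->0
3 2.5402 0->2
4 3.2677 2->0
5 3.9875 0->2
final: 2 -0.8418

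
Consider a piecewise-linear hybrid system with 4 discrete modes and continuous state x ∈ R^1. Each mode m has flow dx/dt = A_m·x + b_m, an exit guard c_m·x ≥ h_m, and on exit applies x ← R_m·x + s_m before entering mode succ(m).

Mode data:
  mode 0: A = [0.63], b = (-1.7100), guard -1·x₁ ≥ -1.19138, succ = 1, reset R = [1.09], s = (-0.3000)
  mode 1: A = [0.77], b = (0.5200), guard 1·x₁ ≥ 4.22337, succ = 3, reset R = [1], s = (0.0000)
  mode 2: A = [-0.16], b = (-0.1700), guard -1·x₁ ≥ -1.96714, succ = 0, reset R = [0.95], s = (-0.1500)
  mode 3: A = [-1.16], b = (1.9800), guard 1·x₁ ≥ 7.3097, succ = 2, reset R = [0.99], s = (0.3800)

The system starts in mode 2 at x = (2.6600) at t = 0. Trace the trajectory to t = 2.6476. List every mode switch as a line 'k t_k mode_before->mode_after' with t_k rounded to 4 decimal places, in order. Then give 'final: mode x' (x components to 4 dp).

Mode 2: guard c·x = -1.9671 hit at Δt = 1.2872 (t = 1.2872), x⁻ = (1.9671) → reset → x⁺ = (1.7188), jump to mode 0
Mode 0: guard c·x = -1.1914 hit at Δt = 0.6748 (t = 1.9620), x⁻ = (1.1914) → reset → x⁺ = (0.9986), jump to mode 1
Mode 1: flow for 0.6856 to horizon, guard not reached → x = (2.1626)

1 1.2872 2->0
2 1.9620 0->1
final: 1 2.1626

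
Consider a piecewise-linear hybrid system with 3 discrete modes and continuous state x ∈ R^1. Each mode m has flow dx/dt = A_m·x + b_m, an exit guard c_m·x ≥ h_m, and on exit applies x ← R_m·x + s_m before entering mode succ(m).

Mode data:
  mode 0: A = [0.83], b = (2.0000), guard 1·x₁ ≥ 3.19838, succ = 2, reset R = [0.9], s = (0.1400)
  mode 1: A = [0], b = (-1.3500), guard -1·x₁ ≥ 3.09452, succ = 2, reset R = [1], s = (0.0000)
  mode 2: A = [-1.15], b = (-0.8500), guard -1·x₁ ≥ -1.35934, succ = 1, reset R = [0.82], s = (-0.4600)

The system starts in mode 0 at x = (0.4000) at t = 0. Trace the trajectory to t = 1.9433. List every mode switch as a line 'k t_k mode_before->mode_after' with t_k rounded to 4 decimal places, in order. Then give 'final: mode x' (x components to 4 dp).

1 0.8327 0->2
2 1.3393 2->1
final: 1 -0.1607

Mode 0: guard c·x = 3.1984 hit at Δt = 0.8327 (t = 0.8327), x⁻ = (3.1984) → reset → x⁺ = (3.0185), jump to mode 2
Mode 2: guard c·x = -1.3593 hit at Δt = 0.5066 (t = 1.3393), x⁻ = (1.3593) → reset → x⁺ = (0.6547), jump to mode 1
Mode 1: flow for 0.6040 to horizon, guard not reached → x = (-0.1607)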